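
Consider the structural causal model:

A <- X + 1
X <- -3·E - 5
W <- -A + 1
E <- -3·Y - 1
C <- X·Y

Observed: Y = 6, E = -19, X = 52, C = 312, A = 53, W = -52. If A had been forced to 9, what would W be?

-8

The intervention breaks the incoming arrows to A: A <- X + 1 no longer applies, and A = 9.
W = -A + 1  [with A=9]  = -8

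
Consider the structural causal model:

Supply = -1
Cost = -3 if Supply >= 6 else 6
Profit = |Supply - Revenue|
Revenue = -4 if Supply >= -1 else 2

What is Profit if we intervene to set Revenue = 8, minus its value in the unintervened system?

The intervention breaks the incoming arrows to Revenue: Revenue = -4 if Supply >= -1 else 2 no longer applies, and Revenue = 8.
Profit = |Supply - Revenue|  [with Supply=-1, Revenue=8]  = 9
Without intervention: Revenue = -4 if Supply >= -1 else 2  [with Supply=-1]  = -4; Profit = |Supply - Revenue|  [with Supply=-1, Revenue=-4]  = 3.
Change = 9 − 3 = 6.

6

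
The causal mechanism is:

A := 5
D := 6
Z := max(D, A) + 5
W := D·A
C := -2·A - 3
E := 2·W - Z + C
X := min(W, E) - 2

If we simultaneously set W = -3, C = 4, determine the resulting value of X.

Under do(W = -3, C = 4), each intervened variable's structural equation is replaced by its fixed value.
Z = max(D, A) + 5  [with D=6, A=5]  = 11
E = 2·W - Z + C  [with W=-3, Z=11, C=4]  = -13
X = min(W, E) - 2  [with W=-3, E=-13]  = -15

-15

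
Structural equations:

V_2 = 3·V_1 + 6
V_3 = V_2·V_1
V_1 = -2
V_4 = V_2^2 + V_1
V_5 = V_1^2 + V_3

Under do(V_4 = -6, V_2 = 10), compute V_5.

The joint intervention fixes V_4 = -6, V_2 = 10, removing each variable's own equation.
V_3 = V_2·V_1  [with V_2=10, V_1=-2]  = -20
V_5 = V_1^2 + V_3  [with V_1=-2, V_3=-20]  = -16

-16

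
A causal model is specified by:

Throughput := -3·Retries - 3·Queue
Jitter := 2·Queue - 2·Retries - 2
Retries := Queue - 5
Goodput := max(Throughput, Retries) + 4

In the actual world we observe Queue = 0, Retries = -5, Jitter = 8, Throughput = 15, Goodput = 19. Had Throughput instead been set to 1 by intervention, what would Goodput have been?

Intervening sets Throughput = 1 and removes its equation (Throughput := -3·Retries - 3·Queue).
Retries = Queue - 5  [with Queue=0]  = -5
Goodput = max(Throughput, Retries) + 4  [with Throughput=1, Retries=-5]  = 5

5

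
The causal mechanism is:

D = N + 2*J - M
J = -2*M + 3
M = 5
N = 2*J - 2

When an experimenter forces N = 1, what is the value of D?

The intervention breaks the incoming arrows to N: N = 2*J - 2 no longer applies, and N = 1.
J = -2*M + 3  [with M=5]  = -7
D = N + 2*J - M  [with N=1, J=-7, M=5]  = -18

-18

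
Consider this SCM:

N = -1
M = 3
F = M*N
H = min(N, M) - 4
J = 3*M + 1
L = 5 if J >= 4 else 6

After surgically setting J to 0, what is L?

6

The intervention breaks the incoming arrows to J: J = 3*M + 1 no longer applies, and J = 0.
L = 5 if J >= 4 else 6  [with J=0]  = 6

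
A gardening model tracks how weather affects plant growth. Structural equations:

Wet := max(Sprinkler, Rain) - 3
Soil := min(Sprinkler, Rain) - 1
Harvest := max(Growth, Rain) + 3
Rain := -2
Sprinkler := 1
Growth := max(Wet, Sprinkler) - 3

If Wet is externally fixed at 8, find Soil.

Under do(Wet=8), the mechanism Wet := max(Sprinkler, Rain) - 3 is discarded; Wet is fixed at 8.
Since Soil is not a descendant of the intervened variable, it is unaffected.
Soil = min(Sprinkler, Rain) - 1  [with Sprinkler=1, Rain=-2]  = -3

-3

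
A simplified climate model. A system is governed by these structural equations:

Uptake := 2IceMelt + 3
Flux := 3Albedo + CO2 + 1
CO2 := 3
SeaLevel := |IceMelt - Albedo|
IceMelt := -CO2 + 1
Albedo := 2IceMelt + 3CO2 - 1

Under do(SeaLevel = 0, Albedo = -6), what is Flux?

-14

The joint intervention fixes SeaLevel = 0, Albedo = -6, removing each variable's own equation.
Flux = 3Albedo + CO2 + 1  [with Albedo=-6, CO2=3]  = -14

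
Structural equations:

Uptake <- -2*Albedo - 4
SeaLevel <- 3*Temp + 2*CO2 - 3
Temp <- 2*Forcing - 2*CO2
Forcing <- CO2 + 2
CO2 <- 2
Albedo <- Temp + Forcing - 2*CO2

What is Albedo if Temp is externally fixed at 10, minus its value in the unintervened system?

6

The intervention breaks the incoming arrows to Temp: Temp <- 2*Forcing - 2*CO2 no longer applies, and Temp = 10.
Forcing = CO2 + 2  [with CO2=2]  = 4
Albedo = Temp + Forcing - 2*CO2  [with Temp=10, Forcing=4, CO2=2]  = 10
Without intervention: Forcing = CO2 + 2  [with CO2=2]  = 4; Temp = 2*Forcing - 2*CO2  [with Forcing=4, CO2=2]  = 4; Albedo = Temp + Forcing - 2*CO2  [with Temp=4, Forcing=4, CO2=2]  = 4.
Change = 10 − 4 = 6.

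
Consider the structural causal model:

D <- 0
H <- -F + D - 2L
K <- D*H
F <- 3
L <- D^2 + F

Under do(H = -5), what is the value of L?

Under do(H=-5), the mechanism H <- -F + D - 2L is discarded; H is fixed at -5.
Since L is not a descendant of the intervened variable, it is unaffected.
L = D^2 + F  [with D=0, F=3]  = 3

3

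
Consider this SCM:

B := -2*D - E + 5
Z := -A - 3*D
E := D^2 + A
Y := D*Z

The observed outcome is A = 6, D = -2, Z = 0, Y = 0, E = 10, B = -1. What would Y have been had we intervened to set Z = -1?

2

The intervention breaks the incoming arrows to Z: Z := -A - 3*D no longer applies, and Z = -1.
Y = D*Z  [with D=-2, Z=-1]  = 2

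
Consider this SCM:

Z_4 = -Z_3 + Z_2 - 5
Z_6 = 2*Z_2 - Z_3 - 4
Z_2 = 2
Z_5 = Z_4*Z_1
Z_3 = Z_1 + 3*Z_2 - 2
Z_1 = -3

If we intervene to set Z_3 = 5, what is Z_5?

do(Z_3=5) replaces the equation Z_3 = Z_1 + 3*Z_2 - 2 with the constant Z_3 = 5.
Z_4 = -Z_3 + Z_2 - 5  [with Z_3=5, Z_2=2]  = -8
Z_5 = Z_4*Z_1  [with Z_4=-8, Z_1=-3]  = 24

24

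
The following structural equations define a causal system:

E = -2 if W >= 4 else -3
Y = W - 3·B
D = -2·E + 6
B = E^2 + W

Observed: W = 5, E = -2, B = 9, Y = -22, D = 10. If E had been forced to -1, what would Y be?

Under do(E=-1), the mechanism E = -2 if W >= 4 else -3 is discarded; E is fixed at -1.
B = E^2 + W  [with E=-1, W=5]  = 6
Y = W - 3·B  [with W=5, B=6]  = -13

-13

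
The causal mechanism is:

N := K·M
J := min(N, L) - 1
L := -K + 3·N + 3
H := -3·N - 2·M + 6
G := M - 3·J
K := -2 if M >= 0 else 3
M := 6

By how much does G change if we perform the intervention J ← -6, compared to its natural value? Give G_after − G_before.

Intervening sets J = -6 and removes its equation (J := min(N, L) - 1).
G = M - 3·J  [with M=6, J=-6]  = 24
Without intervention: K = -2 if M >= 0 else 3  [with M=6]  = -2; N = K·M  [with K=-2, M=6]  = -12; L = -K + 3·N + 3  [with K=-2, N=-12]  = -31; J = min(N, L) - 1  [with N=-12, L=-31]  = -32; G = M - 3·J  [with M=6, J=-32]  = 102.
Change = 24 − 102 = -78.

-78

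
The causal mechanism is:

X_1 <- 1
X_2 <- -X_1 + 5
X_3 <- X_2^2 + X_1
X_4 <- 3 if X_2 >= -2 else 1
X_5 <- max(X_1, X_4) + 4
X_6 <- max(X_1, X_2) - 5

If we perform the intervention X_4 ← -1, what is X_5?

Intervening sets X_4 = -1 and removes its equation (X_4 <- 3 if X_2 >= -2 else 1).
X_5 = max(X_1, X_4) + 4  [with X_1=1, X_4=-1]  = 5

5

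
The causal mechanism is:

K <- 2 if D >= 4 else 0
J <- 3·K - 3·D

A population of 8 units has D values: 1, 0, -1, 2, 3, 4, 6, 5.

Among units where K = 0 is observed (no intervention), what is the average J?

-3

E[J|K=0] averages over only the 5 units with K=0 (D = 1, 0, -1, 2, 3): J = -3, 0, 3, -6, -9, mean -3.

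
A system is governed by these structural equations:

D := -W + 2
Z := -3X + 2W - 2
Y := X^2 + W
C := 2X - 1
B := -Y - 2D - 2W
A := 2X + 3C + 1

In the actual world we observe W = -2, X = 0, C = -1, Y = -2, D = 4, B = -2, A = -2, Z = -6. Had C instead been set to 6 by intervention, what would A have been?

The intervention breaks the incoming arrows to C: C := 2X - 1 no longer applies, and C = 6.
A = 2X + 3C + 1  [with X=0, C=6]  = 19

19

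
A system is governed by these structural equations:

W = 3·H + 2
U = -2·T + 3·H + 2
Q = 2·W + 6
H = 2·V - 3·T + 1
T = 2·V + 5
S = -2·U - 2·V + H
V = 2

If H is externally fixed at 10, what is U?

do(H=10) replaces the equation H = 2·V - 3·T + 1 with the constant H = 10.
T = 2·V + 5  [with V=2]  = 9
U = -2·T + 3·H + 2  [with T=9, H=10]  = 14

14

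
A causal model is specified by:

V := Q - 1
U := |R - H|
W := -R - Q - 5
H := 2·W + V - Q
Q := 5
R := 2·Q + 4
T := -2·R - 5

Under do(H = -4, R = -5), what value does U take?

The joint intervention fixes H = -4, R = -5, removing each variable's own equation.
U = |R - H|  [with R=-5, H=-4]  = 1

1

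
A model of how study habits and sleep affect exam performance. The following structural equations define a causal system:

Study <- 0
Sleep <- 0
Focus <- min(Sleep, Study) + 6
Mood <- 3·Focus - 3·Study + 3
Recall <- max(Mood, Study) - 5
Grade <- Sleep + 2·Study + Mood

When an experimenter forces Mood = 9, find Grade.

Under do(Mood=9), the mechanism Mood <- 3·Focus - 3·Study + 3 is discarded; Mood is fixed at 9.
Grade = Sleep + 2·Study + Mood  [with Sleep=0, Study=0, Mood=9]  = 9

9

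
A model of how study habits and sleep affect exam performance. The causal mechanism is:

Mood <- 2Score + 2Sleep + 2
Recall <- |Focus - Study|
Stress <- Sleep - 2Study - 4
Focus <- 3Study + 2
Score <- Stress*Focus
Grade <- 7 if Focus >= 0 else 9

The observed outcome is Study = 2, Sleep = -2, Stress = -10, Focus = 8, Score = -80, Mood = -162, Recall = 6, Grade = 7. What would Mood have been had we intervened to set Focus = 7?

Under do(Focus=7), the mechanism Focus <- 3Study + 2 is discarded; Focus is fixed at 7.
Stress = Sleep - 2Study - 4  [with Sleep=-2, Study=2]  = -10
Score = Stress*Focus  [with Stress=-10, Focus=7]  = -70
Mood = 2Score + 2Sleep + 2  [with Score=-70, Sleep=-2]  = -142

-142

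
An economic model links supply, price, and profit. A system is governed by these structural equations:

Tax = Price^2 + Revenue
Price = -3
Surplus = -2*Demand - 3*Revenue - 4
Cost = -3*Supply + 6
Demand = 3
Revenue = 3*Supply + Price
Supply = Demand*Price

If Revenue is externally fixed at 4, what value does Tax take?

13

The intervention breaks the incoming arrows to Revenue: Revenue = 3*Supply + Price no longer applies, and Revenue = 4.
Tax = Price^2 + Revenue  [with Price=-3, Revenue=4]  = 13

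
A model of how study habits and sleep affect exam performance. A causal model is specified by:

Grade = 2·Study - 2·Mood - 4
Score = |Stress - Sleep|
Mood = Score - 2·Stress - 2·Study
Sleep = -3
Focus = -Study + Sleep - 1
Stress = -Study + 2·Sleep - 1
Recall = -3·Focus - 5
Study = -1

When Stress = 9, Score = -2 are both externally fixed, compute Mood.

-18

Setting Stress = 9, Score = -2 by intervention discards those variables' equations.
Mood = Score - 2·Stress - 2·Study  [with Score=-2, Stress=9, Study=-1]  = -18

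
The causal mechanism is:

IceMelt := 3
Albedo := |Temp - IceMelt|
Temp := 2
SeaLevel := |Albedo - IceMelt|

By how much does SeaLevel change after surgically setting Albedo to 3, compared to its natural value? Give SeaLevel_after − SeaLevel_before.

-2

The intervention breaks the incoming arrows to Albedo: Albedo := |Temp - IceMelt| no longer applies, and Albedo = 3.
SeaLevel = |Albedo - IceMelt|  [with Albedo=3, IceMelt=3]  = 0
Without intervention: Albedo = |Temp - IceMelt|  [with Temp=2, IceMelt=3]  = 1; SeaLevel = |Albedo - IceMelt|  [with Albedo=1, IceMelt=3]  = 2.
Change = 0 − 2 = -2.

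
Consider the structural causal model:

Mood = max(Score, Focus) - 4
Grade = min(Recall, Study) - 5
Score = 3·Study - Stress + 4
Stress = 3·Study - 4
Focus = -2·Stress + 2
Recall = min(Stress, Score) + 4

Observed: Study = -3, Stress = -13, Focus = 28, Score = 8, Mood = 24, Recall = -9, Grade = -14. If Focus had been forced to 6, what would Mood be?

4

do(Focus=6) replaces the equation Focus = -2·Stress + 2 with the constant Focus = 6.
Stress = 3·Study - 4  [with Study=-3]  = -13
Score = 3·Study - Stress + 4  [with Study=-3, Stress=-13]  = 8
Mood = max(Score, Focus) - 4  [with Score=8, Focus=6]  = 4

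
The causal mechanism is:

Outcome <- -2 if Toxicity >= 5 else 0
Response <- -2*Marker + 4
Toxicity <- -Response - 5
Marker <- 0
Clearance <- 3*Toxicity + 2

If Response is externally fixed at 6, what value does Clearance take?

-31

Under do(Response=6), the mechanism Response <- -2*Marker + 4 is discarded; Response is fixed at 6.
Toxicity = -Response - 5  [with Response=6]  = -11
Clearance = 3*Toxicity + 2  [with Toxicity=-11]  = -31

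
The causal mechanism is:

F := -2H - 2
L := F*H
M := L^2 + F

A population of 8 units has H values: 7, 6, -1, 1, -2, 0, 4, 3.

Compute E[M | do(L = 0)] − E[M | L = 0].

Every unit gets L=0 under the intervention. M values become -16, -14, 0, -4, 2, -2, -10, -8; E[M|do(L=0)] = -6.5.
E[M|L=0] averages over only the 2 units with L=0 (H = -1, 0): M = 0, -2, mean -1.
Difference = -6.5 − (-1) = -5.5.

-5.5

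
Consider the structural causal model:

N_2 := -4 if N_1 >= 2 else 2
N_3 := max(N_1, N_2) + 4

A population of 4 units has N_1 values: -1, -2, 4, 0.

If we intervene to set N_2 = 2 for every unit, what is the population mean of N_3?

6.5

Under do(N_2=2), N_2's equation is replaced by N_2=2 for every unit. Per-unit N_3: 6, 6, 8, 6. Mean = 6.5.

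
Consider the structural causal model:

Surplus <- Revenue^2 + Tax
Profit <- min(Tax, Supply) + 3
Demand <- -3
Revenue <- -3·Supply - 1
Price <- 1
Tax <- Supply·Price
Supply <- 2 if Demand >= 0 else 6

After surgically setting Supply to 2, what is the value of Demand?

-3

Under do(Supply=2), the mechanism Supply <- 2 if Demand >= 0 else 6 is discarded; Supply is fixed at 2.
Demand is not downstream of the intervention, so its value is determined by the original equations.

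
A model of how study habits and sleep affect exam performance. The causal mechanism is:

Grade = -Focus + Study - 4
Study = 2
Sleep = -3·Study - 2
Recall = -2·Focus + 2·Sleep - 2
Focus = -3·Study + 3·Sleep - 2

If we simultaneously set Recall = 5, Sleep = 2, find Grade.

0

The joint intervention fixes Recall = 5, Sleep = 2, removing each variable's own equation.
Focus = -3·Study + 3·Sleep - 2  [with Study=2, Sleep=2]  = -2
Grade = -Focus + Study - 4  [with Focus=-2, Study=2]  = 0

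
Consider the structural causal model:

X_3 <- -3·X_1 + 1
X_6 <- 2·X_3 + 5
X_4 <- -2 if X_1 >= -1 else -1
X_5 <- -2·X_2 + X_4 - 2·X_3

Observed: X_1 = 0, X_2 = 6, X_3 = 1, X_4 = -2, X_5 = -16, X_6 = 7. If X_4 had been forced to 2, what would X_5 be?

-12

Intervening sets X_4 = 2 and removes its equation (X_4 <- -2 if X_1 >= -1 else -1).
X_3 = -3·X_1 + 1  [with X_1=0]  = 1
X_5 = -2·X_2 + X_4 - 2·X_3  [with X_2=6, X_4=2, X_3=1]  = -12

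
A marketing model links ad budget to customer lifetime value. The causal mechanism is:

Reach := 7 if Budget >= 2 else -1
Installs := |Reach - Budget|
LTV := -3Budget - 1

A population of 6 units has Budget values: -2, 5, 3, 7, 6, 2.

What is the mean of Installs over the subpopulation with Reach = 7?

2.4

Conditioning on Reach=7 selects the 5 unit(s) with Budget ∈ {5, 3, 7, 6, 2}. Their Installs values: 2, 4, 0, 1, 5. Mean = 2.4.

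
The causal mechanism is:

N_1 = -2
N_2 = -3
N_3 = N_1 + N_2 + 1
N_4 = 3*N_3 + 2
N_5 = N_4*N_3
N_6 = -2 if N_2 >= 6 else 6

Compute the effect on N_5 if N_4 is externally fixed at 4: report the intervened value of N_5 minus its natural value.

Intervening sets N_4 = 4 and removes its equation (N_4 = 3*N_3 + 2).
N_3 = N_1 + N_2 + 1  [with N_1=-2, N_2=-3]  = -4
N_5 = N_4*N_3  [with N_4=4, N_3=-4]  = -16
Without intervention: N_3 = N_1 + N_2 + 1  [with N_1=-2, N_2=-3]  = -4; N_4 = 3*N_3 + 2  [with N_3=-4]  = -10; N_5 = N_4*N_3  [with N_4=-10, N_3=-4]  = 40.
Change = -16 − 40 = -56.

-56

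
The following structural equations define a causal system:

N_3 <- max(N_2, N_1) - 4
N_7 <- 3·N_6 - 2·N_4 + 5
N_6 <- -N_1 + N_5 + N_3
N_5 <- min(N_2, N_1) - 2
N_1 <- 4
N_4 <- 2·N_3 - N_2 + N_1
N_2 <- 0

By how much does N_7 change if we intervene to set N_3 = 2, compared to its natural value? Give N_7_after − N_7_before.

-2

The intervention breaks the incoming arrows to N_3: N_3 <- max(N_2, N_1) - 4 no longer applies, and N_3 = 2.
N_4 = 2·N_3 - N_2 + N_1  [with N_3=2, N_2=0, N_1=4]  = 8
N_5 = min(N_2, N_1) - 2  [with N_2=0, N_1=4]  = -2
N_6 = -N_1 + N_5 + N_3  [with N_1=4, N_5=-2, N_3=2]  = -4
N_7 = 3·N_6 - 2·N_4 + 5  [with N_6=-4, N_4=8]  = -23
Without intervention: N_3 = max(N_2, N_1) - 4  [with N_2=0, N_1=4]  = 0; N_4 = 2·N_3 - N_2 + N_1  [with N_3=0, N_2=0, N_1=4]  = 4; N_5 = min(N_2, N_1) - 2  [with N_2=0, N_1=4]  = -2; N_6 = -N_1 + N_5 + N_3  [with N_1=4, N_5=-2, N_3=0]  = -6; N_7 = 3·N_6 - 2·N_4 + 5  [with N_6=-6, N_4=4]  = -21.
Change = -23 − (-21) = -2.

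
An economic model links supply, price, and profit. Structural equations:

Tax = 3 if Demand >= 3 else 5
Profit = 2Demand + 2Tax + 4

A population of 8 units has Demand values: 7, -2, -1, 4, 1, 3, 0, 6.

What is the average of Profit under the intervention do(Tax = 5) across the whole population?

Every unit gets Tax=5 under the intervention. Profit values become 28, 10, 12, 22, 16, 20, 14, 26; E[Profit|do(Tax=5)] = 18.5.

18.5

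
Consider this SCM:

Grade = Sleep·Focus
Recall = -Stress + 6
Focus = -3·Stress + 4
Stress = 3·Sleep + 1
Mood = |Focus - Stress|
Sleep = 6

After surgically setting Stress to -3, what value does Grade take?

78

Under do(Stress=-3), the mechanism Stress = 3·Sleep + 1 is discarded; Stress is fixed at -3.
Focus = -3·Stress + 4  [with Stress=-3]  = 13
Grade = Sleep·Focus  [with Sleep=6, Focus=13]  = 78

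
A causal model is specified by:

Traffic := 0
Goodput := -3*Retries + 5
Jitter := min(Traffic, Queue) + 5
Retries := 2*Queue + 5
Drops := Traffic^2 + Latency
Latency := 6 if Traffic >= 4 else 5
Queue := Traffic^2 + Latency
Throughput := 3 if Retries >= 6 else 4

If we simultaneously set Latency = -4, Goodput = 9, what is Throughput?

4

Setting Latency = -4, Goodput = 9 by intervention discards those variables' equations.
Queue = Traffic^2 + Latency  [with Traffic=0, Latency=-4]  = -4
Retries = 2*Queue + 5  [with Queue=-4]  = -3
Throughput = 3 if Retries >= 6 else 4  [with Retries=-3]  = 4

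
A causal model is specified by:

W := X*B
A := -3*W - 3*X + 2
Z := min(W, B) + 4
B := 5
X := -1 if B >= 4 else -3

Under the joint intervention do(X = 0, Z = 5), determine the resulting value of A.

The joint intervention fixes X = 0, Z = 5, removing each variable's own equation.
W = X*B  [with X=0, B=5]  = 0
A = -3*W - 3*X + 2  [with W=0, X=0]  = 2

2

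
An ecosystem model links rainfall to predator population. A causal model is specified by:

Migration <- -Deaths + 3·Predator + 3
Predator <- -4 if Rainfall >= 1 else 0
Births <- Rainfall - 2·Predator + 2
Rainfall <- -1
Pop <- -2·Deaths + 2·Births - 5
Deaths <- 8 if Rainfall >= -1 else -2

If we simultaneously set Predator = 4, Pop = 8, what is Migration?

7

Setting Predator = 4, Pop = 8 by intervention discards those variables' equations.
Deaths = 8 if Rainfall >= -1 else -2  [with Rainfall=-1]  = 8
Migration = -Deaths + 3·Predator + 3  [with Deaths=8, Predator=4]  = 7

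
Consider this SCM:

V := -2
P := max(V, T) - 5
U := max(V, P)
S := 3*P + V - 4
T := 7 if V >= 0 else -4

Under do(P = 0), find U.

0

The intervention breaks the incoming arrows to P: P := max(V, T) - 5 no longer applies, and P = 0.
U = max(V, P)  [with V=-2, P=0]  = 0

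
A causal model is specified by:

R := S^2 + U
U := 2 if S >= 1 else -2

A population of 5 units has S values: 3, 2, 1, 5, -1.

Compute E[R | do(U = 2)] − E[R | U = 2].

The intervention sets U=2 in all 5 units regardless of S. Recomputing R per unit gives 11, 6, 3, 27, 3; average 10.
Conditioning on U=2 selects the 4 unit(s) with S ∈ {3, 2, 1, 5}. Their R values: 11, 6, 3, 27. Mean = 11.75.
Difference = 10 − 11.75 = -1.75.

-1.75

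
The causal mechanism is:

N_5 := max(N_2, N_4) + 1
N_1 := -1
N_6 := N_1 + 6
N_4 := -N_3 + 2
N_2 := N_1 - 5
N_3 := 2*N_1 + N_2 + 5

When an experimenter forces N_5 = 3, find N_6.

The intervention breaks the incoming arrows to N_5: N_5 := max(N_2, N_4) + 1 no longer applies, and N_5 = 3.
Since N_6 is not a descendant of the intervened variable, it is unaffected.
N_6 = N_1 + 6  [with N_1=-1]  = 5

5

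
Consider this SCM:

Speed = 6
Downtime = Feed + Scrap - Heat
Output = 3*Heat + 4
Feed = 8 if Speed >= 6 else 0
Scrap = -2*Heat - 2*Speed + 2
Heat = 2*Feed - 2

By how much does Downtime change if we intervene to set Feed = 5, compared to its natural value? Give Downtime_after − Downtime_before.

15

Under do(Feed=5), the mechanism Feed = 8 if Speed >= 6 else 0 is discarded; Feed is fixed at 5.
Heat = 2*Feed - 2  [with Feed=5]  = 8
Scrap = -2*Heat - 2*Speed + 2  [with Heat=8, Speed=6]  = -26
Downtime = Feed + Scrap - Heat  [with Feed=5, Scrap=-26, Heat=8]  = -29
Without intervention: Feed = 8 if Speed >= 6 else 0  [with Speed=6]  = 8; Heat = 2*Feed - 2  [with Feed=8]  = 14; Scrap = -2*Heat - 2*Speed + 2  [with Heat=14, Speed=6]  = -38; Downtime = Feed + Scrap - Heat  [with Feed=8, Scrap=-38, Heat=14]  = -44.
Change = -29 − (-44) = 15.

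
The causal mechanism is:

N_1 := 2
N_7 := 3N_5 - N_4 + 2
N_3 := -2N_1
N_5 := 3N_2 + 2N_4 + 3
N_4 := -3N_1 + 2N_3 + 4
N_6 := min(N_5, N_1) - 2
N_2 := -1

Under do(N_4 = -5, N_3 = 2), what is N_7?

The joint intervention fixes N_4 = -5, N_3 = 2, removing each variable's own equation.
N_5 = 3N_2 + 2N_4 + 3  [with N_2=-1, N_4=-5]  = -10
N_7 = 3N_5 - N_4 + 2  [with N_5=-10, N_4=-5]  = -23

-23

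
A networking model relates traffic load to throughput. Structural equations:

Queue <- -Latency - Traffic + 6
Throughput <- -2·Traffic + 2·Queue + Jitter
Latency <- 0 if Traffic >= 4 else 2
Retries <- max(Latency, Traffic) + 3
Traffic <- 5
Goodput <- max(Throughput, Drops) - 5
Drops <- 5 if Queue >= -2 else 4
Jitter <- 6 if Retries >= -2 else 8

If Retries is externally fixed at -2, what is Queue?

1

do(Retries=-2) replaces the equation Retries <- max(Latency, Traffic) + 3 with the constant Retries = -2.
Queue is not downstream of the intervention, so its value is determined by the original equations.
Latency = 0 if Traffic >= 4 else 2  [with Traffic=5]  = 0
Queue = -Latency - Traffic + 6  [with Latency=0, Traffic=5]  = 1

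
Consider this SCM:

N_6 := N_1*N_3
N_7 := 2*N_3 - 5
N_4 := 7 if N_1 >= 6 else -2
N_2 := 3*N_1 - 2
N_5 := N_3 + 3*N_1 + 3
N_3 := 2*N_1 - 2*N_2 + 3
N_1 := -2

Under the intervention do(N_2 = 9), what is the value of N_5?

-22

do(N_2=9) replaces the equation N_2 := 3*N_1 - 2 with the constant N_2 = 9.
N_3 = 2*N_1 - 2*N_2 + 3  [with N_1=-2, N_2=9]  = -19
N_5 = N_3 + 3*N_1 + 3  [with N_3=-19, N_1=-2]  = -22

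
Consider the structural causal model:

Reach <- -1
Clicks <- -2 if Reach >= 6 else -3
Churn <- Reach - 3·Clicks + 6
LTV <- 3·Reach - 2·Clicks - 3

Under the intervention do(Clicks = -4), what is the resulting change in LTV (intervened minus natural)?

2

Under do(Clicks=-4), the mechanism Clicks <- -2 if Reach >= 6 else -3 is discarded; Clicks is fixed at -4.
LTV = 3·Reach - 2·Clicks - 3  [with Reach=-1, Clicks=-4]  = 2
Without intervention: Clicks = -2 if Reach >= 6 else -3  [with Reach=-1]  = -3; LTV = 3·Reach - 2·Clicks - 3  [with Reach=-1, Clicks=-3]  = 0.
Change = 2 − 0 = 2.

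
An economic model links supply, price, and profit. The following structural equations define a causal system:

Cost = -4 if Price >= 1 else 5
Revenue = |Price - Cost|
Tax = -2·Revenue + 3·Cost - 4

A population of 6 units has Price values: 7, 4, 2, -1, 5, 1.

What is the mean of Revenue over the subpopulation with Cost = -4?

7.8

Observing Cost=-4 restricts to units where Cost's equation naturally yields -4: Price ∈ {7, 4, 2, 5, 1}. In that subpopulation Revenue = 11, 8, 6, 9, 5, mean 7.8.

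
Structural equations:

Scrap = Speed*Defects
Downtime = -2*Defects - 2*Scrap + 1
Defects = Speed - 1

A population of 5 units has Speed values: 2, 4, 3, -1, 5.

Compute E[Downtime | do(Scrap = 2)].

-6.2

Under do(Scrap=2), Scrap's equation is replaced by Scrap=2 for every unit. Per-unit Downtime: -5, -9, -7, 1, -11. Mean = -6.2.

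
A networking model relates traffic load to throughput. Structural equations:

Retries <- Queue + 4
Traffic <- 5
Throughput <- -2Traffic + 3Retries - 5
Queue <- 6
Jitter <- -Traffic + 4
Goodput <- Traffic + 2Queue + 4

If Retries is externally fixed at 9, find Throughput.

do(Retries=9) replaces the equation Retries <- Queue + 4 with the constant Retries = 9.
Throughput = -2Traffic + 3Retries - 5  [with Traffic=5, Retries=9]  = 12

12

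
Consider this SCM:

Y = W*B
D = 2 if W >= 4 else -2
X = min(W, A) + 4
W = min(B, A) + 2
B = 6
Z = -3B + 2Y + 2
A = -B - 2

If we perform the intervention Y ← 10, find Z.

Intervening sets Y = 10 and removes its equation (Y = W*B).
Z = -3B + 2Y + 2  [with B=6, Y=10]  = 4

4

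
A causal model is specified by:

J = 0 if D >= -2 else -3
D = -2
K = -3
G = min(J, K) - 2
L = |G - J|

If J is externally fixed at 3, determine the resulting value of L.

do(J=3) replaces the equation J = 0 if D >= -2 else -3 with the constant J = 3.
G = min(J, K) - 2  [with J=3, K=-3]  = -5
L = |G - J|  [with G=-5, J=3]  = 8

8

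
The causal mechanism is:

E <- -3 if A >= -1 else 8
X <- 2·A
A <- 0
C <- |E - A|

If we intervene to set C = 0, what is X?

The intervention breaks the incoming arrows to C: C <- |E - A| no longer applies, and C = 0.
Since X is not a descendant of the intervened variable, it is unaffected.
X = 2·A  [with A=0]  = 0

0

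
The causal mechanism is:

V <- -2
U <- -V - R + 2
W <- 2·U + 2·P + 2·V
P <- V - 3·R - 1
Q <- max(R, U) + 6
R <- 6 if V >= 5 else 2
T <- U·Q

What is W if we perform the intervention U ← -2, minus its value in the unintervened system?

Intervening sets U = -2 and removes its equation (U <- -V - R + 2).
R = 6 if V >= 5 else 2  [with V=-2]  = 2
P = V - 3·R - 1  [with V=-2, R=2]  = -9
W = 2·U + 2·P + 2·V  [with U=-2, P=-9, V=-2]  = -26
Without intervention: R = 6 if V >= 5 else 2  [with V=-2]  = 2; P = V - 3·R - 1  [with V=-2, R=2]  = -9; U = -V - R + 2  [with V=-2, R=2]  = 2; W = 2·U + 2·P + 2·V  [with U=2, P=-9, V=-2]  = -18.
Change = -26 − (-18) = -8.

-8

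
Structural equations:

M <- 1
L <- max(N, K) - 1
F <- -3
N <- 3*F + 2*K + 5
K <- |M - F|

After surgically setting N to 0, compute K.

Under do(N=0), the mechanism N <- 3*F + 2*K + 5 is discarded; N is fixed at 0.
Since K is not a descendant of the intervened variable, it is unaffected.
K = |M - F|  [with M=1, F=-3]  = 4

4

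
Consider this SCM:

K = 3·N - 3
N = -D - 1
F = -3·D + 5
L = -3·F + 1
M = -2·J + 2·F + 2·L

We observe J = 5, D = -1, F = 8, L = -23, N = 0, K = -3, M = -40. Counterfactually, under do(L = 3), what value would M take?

12

The intervention breaks the incoming arrows to L: L = -3·F + 1 no longer applies, and L = 3.
F = -3·D + 5  [with D=-1]  = 8
M = -2·J + 2·F + 2·L  [with J=5, F=8, L=3]  = 12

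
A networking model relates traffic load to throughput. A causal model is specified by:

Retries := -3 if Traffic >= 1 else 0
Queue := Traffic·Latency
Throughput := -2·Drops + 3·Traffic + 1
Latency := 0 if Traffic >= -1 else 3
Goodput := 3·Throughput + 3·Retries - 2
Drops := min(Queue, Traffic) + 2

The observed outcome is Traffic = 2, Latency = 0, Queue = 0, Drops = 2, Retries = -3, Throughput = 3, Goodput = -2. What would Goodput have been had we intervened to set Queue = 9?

-14

The intervention breaks the incoming arrows to Queue: Queue := Traffic·Latency no longer applies, and Queue = 9.
Drops = min(Queue, Traffic) + 2  [with Queue=9, Traffic=2]  = 4
Retries = -3 if Traffic >= 1 else 0  [with Traffic=2]  = -3
Throughput = -2·Drops + 3·Traffic + 1  [with Drops=4, Traffic=2]  = -1
Goodput = 3·Throughput + 3·Retries - 2  [with Throughput=-1, Retries=-3]  = -14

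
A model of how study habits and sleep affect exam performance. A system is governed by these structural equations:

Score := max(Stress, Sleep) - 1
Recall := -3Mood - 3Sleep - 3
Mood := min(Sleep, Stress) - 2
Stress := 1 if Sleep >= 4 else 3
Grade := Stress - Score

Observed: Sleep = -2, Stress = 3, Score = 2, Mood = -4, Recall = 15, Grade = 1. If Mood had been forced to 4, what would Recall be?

-9

Intervening sets Mood = 4 and removes its equation (Mood := min(Sleep, Stress) - 2).
Recall = -3Mood - 3Sleep - 3  [with Mood=4, Sleep=-2]  = -9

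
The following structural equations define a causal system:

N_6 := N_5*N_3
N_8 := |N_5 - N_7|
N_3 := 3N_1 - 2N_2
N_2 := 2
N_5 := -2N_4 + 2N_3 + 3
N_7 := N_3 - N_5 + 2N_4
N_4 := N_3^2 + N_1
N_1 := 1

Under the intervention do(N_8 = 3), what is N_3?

Under do(N_8=3), the mechanism N_8 := |N_5 - N_7| is discarded; N_8 is fixed at 3.
No directed path runs from N_8 to N_3, so N_3 keeps its natural value.
N_3 = 3N_1 - 2N_2  [with N_1=1, N_2=2]  = -1

-1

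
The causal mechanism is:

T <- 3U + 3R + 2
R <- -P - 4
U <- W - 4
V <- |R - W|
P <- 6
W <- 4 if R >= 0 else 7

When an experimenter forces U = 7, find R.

-10

Under do(U=7), the mechanism U <- W - 4 is discarded; U is fixed at 7.
No directed path runs from U to R, so R keeps its natural value.
R = -P - 4  [with P=6]  = -10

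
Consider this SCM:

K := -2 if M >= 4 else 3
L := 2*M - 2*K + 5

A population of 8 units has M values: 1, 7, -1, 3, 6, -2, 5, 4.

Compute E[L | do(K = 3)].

4.75

do(K=3) breaks K's dependence on M. With K=3 fixed, L across the units is 1, 13, -3, 5, 11, -5, 9, 7, mean 4.75.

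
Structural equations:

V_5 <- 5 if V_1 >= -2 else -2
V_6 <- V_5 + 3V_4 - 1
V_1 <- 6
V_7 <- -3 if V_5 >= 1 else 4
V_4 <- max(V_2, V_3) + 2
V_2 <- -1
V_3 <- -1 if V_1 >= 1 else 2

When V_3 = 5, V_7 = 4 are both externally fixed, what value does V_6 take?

25

Under do(V_3 = 5, V_7 = 4), each intervened variable's structural equation is replaced by its fixed value.
V_4 = max(V_2, V_3) + 2  [with V_2=-1, V_3=5]  = 7
V_5 = 5 if V_1 >= -2 else -2  [with V_1=6]  = 5
V_6 = V_5 + 3V_4 - 1  [with V_5=5, V_4=7]  = 25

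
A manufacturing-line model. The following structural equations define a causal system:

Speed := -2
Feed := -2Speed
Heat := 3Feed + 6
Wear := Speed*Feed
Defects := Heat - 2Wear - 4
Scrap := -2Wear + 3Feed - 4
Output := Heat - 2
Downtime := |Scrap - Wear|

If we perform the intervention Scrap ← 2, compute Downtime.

10

Intervening sets Scrap = 2 and removes its equation (Scrap := -2Wear + 3Feed - 4).
Feed = -2Speed  [with Speed=-2]  = 4
Wear = Speed*Feed  [with Speed=-2, Feed=4]  = -8
Downtime = |Scrap - Wear|  [with Scrap=2, Wear=-8]  = 10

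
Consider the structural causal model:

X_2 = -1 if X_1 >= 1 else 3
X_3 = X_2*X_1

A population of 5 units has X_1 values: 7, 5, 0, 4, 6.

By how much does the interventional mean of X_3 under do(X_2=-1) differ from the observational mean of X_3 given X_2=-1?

do(X_2=-1) breaks X_2's dependence on X_1. With X_2=-1 fixed, X_3 across the units is -7, -5, 0, -4, -6, mean -4.4.
Conditioning on X_2=-1 selects the 4 unit(s) with X_1 ∈ {7, 5, 4, 6}. Their X_3 values: -7, -5, -4, -6. Mean = -5.5.
Difference = -4.4 − (-5.5) = 1.1.

1.1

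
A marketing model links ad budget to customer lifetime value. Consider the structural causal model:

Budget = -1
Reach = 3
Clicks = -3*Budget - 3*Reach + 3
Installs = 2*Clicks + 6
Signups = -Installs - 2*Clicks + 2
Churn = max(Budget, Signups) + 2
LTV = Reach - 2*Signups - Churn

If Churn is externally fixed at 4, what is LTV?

-17

Intervening sets Churn = 4 and removes its equation (Churn = max(Budget, Signups) + 2).
Clicks = -3*Budget - 3*Reach + 3  [with Budget=-1, Reach=3]  = -3
Installs = 2*Clicks + 6  [with Clicks=-3]  = 0
Signups = -Installs - 2*Clicks + 2  [with Installs=0, Clicks=-3]  = 8
LTV = Reach - 2*Signups - Churn  [with Reach=3, Signups=8, Churn=4]  = -17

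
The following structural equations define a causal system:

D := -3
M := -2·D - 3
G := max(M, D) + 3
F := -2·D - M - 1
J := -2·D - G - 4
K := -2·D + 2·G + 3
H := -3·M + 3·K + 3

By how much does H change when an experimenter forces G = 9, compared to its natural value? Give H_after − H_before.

18

The intervention breaks the incoming arrows to G: G := max(M, D) + 3 no longer applies, and G = 9.
M = -2·D - 3  [with D=-3]  = 3
K = -2·D + 2·G + 3  [with D=-3, G=9]  = 27
H = -3·M + 3·K + 3  [with M=3, K=27]  = 75
Without intervention: M = -2·D - 3  [with D=-3]  = 3; G = max(M, D) + 3  [with M=3, D=-3]  = 6; K = -2·D + 2·G + 3  [with D=-3, G=6]  = 21; H = -3·M + 3·K + 3  [with M=3, K=21]  = 57.
Change = 75 − 57 = 18.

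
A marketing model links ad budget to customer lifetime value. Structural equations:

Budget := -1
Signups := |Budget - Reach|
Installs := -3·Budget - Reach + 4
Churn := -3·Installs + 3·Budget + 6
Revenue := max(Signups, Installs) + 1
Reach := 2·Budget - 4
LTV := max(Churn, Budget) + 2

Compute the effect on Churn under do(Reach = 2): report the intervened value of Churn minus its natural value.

24

do(Reach=2) replaces the equation Reach := 2·Budget - 4 with the constant Reach = 2.
Installs = -3·Budget - Reach + 4  [with Budget=-1, Reach=2]  = 5
Churn = -3·Installs + 3·Budget + 6  [with Installs=5, Budget=-1]  = -12
Without intervention: Reach = 2·Budget - 4  [with Budget=-1]  = -6; Installs = -3·Budget - Reach + 4  [with Budget=-1, Reach=-6]  = 13; Churn = -3·Installs + 3·Budget + 6  [with Installs=13, Budget=-1]  = -36.
Change = -12 − (-36) = 24.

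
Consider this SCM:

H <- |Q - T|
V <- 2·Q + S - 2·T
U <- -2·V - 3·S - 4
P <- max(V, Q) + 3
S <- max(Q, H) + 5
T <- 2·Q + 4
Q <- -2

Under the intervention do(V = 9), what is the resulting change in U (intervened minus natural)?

The intervention breaks the incoming arrows to V: V <- 2·Q + S - 2·T no longer applies, and V = 9.
T = 2·Q + 4  [with Q=-2]  = 0
H = |Q - T|  [with Q=-2, T=0]  = 2
S = max(Q, H) + 5  [with Q=-2, H=2]  = 7
U = -2·V - 3·S - 4  [with V=9, S=7]  = -43
Without intervention: T = 2·Q + 4  [with Q=-2]  = 0; H = |Q - T|  [with Q=-2, T=0]  = 2; S = max(Q, H) + 5  [with Q=-2, H=2]  = 7; V = 2·Q + S - 2·T  [with Q=-2, S=7, T=0]  = 3; U = -2·V - 3·S - 4  [with V=3, S=7]  = -31.
Change = -43 − (-31) = -12.

-12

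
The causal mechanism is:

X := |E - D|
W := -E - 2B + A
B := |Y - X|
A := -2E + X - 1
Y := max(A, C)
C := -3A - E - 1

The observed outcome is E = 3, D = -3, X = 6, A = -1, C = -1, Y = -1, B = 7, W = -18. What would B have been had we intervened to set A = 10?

The intervention breaks the incoming arrows to A: A := -2E + X - 1 no longer applies, and A = 10.
X = |E - D|  [with E=3, D=-3]  = 6
C = -3A - E - 1  [with A=10, E=3]  = -34
Y = max(A, C)  [with A=10, C=-34]  = 10
B = |Y - X|  [with Y=10, X=6]  = 4

4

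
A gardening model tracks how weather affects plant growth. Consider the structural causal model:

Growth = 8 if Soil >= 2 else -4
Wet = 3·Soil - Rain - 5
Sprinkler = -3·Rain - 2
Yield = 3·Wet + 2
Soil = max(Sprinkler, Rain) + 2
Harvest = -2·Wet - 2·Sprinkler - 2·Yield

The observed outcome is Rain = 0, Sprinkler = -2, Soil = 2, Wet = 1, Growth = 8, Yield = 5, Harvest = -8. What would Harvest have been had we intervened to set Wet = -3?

The intervention breaks the incoming arrows to Wet: Wet = 3·Soil - Rain - 5 no longer applies, and Wet = -3.
Sprinkler = -3·Rain - 2  [with Rain=0]  = -2
Yield = 3·Wet + 2  [with Wet=-3]  = -7
Harvest = -2·Wet - 2·Sprinkler - 2·Yield  [with Wet=-3, Sprinkler=-2, Yield=-7]  = 24

24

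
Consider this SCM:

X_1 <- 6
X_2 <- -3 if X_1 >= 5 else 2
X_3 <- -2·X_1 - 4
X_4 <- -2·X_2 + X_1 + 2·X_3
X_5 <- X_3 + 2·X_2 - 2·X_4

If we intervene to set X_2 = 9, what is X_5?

do(X_2=9) replaces the equation X_2 <- -3 if X_1 >= 5 else 2 with the constant X_2 = 9.
X_3 = -2·X_1 - 4  [with X_1=6]  = -16
X_4 = -2·X_2 + X_1 + 2·X_3  [with X_2=9, X_1=6, X_3=-16]  = -44
X_5 = X_3 + 2·X_2 - 2·X_4  [with X_3=-16, X_2=9, X_4=-44]  = 90

90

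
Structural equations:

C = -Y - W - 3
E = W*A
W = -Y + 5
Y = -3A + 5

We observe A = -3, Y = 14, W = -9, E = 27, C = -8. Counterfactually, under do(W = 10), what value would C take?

-27

do(W=10) replaces the equation W = -Y + 5 with the constant W = 10.
Y = -3A + 5  [with A=-3]  = 14
C = -Y - W - 3  [with Y=14, W=10]  = -27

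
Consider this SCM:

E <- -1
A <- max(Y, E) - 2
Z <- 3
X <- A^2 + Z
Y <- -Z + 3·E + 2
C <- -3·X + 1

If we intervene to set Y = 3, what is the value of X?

do(Y=3) replaces the equation Y <- -Z + 3·E + 2 with the constant Y = 3.
A = max(Y, E) - 2  [with Y=3, E=-1]  = 1
X = A^2 + Z  [with A=1, Z=3]  = 4

4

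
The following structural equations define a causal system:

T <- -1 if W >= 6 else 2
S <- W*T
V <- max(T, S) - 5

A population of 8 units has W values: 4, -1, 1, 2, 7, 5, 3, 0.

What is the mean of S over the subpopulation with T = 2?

Conditioning on T=2 selects the 7 unit(s) with W ∈ {4, -1, 1, 2, 5, 3, 0}. Their S values: 8, -2, 2, 4, 10, 6, 0. Mean = 4.

4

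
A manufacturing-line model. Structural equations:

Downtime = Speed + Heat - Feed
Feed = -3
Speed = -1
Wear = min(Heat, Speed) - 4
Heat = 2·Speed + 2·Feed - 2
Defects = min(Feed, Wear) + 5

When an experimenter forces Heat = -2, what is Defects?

-1

do(Heat=-2) replaces the equation Heat = 2·Speed + 2·Feed - 2 with the constant Heat = -2.
Wear = min(Heat, Speed) - 4  [with Heat=-2, Speed=-1]  = -6
Defects = min(Feed, Wear) + 5  [with Feed=-3, Wear=-6]  = -1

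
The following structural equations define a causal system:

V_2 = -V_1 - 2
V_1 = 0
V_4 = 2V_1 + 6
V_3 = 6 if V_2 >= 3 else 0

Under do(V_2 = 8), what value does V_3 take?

6

The intervention breaks the incoming arrows to V_2: V_2 = -V_1 - 2 no longer applies, and V_2 = 8.
V_3 = 6 if V_2 >= 3 else 0  [with V_2=8]  = 6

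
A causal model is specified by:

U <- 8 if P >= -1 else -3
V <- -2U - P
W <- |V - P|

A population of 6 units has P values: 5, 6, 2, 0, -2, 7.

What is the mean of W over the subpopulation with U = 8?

24

Observing U=8 restricts to units where U's equation naturally yields 8: P ∈ {5, 6, 2, 0, 7}. In that subpopulation W = 26, 28, 20, 16, 30, mean 24.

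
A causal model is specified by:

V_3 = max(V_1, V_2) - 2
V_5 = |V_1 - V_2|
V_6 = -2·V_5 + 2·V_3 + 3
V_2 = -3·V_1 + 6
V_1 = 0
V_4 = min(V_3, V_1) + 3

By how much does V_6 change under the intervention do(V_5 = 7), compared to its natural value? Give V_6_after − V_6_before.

-2

The intervention breaks the incoming arrows to V_5: V_5 = |V_1 - V_2| no longer applies, and V_5 = 7.
V_2 = -3·V_1 + 6  [with V_1=0]  = 6
V_3 = max(V_1, V_2) - 2  [with V_1=0, V_2=6]  = 4
V_6 = -2·V_5 + 2·V_3 + 3  [with V_5=7, V_3=4]  = -3
Without intervention: V_2 = -3·V_1 + 6  [with V_1=0]  = 6; V_3 = max(V_1, V_2) - 2  [with V_1=0, V_2=6]  = 4; V_5 = |V_1 - V_2|  [with V_1=0, V_2=6]  = 6; V_6 = -2·V_5 + 2·V_3 + 3  [with V_5=6, V_3=4]  = -1.
Change = -3 − (-1) = -2.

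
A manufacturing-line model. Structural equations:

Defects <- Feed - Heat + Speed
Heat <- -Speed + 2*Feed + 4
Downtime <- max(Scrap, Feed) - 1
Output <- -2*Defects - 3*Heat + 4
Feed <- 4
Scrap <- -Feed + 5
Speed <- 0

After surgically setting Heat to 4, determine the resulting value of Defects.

0

The intervention breaks the incoming arrows to Heat: Heat <- -Speed + 2*Feed + 4 no longer applies, and Heat = 4.
Defects = Feed - Heat + Speed  [with Feed=4, Heat=4, Speed=0]  = 0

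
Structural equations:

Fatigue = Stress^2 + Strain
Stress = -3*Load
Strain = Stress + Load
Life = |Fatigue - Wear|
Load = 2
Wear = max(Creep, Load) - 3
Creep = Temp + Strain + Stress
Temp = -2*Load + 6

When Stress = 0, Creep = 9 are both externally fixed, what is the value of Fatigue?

2

The joint intervention fixes Stress = 0, Creep = 9, removing each variable's own equation.
Strain = Stress + Load  [with Stress=0, Load=2]  = 2
Fatigue = Stress^2 + Strain  [with Stress=0, Strain=2]  = 2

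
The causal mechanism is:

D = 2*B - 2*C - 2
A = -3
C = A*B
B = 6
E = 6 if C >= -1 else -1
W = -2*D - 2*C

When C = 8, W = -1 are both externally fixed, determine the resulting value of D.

The joint intervention fixes C = 8, W = -1, removing each variable's own equation.
D = 2*B - 2*C - 2  [with B=6, C=8]  = -6

-6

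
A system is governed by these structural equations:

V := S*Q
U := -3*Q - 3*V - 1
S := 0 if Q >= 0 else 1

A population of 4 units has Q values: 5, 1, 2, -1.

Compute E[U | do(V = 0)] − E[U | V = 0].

2.75

The intervention sets V=0 in all 4 units regardless of Q. Recomputing U per unit gives -16, -4, -7, 2; average -6.25.
Observing V=0 restricts to units where V's equation naturally yields 0: Q ∈ {5, 1, 2}. In that subpopulation U = -16, -4, -7, mean -9.
Difference = -6.25 − (-9) = 2.75.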